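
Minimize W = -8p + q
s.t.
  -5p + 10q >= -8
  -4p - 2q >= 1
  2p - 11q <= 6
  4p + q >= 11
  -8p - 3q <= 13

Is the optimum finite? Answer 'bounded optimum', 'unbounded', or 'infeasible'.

infeasible

The boundaries -5p + 10q = -8 and 4p + q = 11 meet at (118/45, 23/45), but that point violates -4p - 2q ≥ 1. Every candidate vertex is excluded by some other constraint, so the feasible region is empty.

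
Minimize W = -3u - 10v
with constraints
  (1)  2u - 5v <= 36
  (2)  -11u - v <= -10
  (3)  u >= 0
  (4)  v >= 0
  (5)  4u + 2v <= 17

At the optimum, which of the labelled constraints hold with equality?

(2) and (5)

Vertices and W = -3u - 10v:
  (10/11, 0) → W = -30/11
  (1/6, 49/6) → W = -493/6
  (17/4, 0) → W = -51/4

The minimum is at (1/6, 49/6). Substituting into each constraint, equality holds for (2) and (5); the remaining constraints have slack.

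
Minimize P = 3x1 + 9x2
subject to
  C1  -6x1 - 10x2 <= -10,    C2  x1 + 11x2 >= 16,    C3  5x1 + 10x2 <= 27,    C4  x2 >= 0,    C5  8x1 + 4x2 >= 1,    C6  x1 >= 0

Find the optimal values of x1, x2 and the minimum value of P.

Feasible corners and P = 3x1 + 9x2:
  (137/45, 53/45) → P = 296/15
  (0, 16/11) → P = 144/11
  (0, 27/10) → P = 243/10

x1 = 0, x2 = 16/11, minimum P = 144/11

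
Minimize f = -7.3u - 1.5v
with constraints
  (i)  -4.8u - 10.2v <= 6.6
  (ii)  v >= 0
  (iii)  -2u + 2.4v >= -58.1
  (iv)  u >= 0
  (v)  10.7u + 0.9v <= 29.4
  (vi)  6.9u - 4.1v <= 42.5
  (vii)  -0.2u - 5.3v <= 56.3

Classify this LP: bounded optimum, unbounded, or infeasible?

Vertices and f = -7.3u - 1.5v:
  (0, 0) → f = 0
  (294/107, 0) → f = -10731/535
  (0, 98/3) → f = -49
The feasible region has finitely many vertices and no improving ray; the minimum is -49 at (0, 98/3).

bounded optimum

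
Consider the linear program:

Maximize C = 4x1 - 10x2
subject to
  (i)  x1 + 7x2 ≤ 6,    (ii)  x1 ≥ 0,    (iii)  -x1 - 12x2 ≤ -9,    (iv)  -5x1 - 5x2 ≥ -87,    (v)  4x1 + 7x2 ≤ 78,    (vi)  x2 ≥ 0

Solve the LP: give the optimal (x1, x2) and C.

x1 = 9/5, x2 = 3/5, maximum C = 6/5

Feasible corners and C = 4x1 - 10x2:
  (0, 6/7) → C = -60/7
  (9/5, 3/5) → C = 6/5
  (0, 3/4) → C = -15/2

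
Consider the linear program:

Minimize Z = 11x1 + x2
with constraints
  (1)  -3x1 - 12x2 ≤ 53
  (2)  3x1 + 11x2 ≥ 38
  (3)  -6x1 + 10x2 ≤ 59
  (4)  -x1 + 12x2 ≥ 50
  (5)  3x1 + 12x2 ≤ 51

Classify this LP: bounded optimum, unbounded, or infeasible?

bounded optimum

Feasible corners and Z = 11x1 + x2:
  (-269/96, 135/32) → Z = -1277/48
  (-2, 4) → Z = -18
  (-33/17, 161/34) → Z = -565/34
  (1/4, 67/16) → Z = 111/16
The feasible region has finitely many vertices and no improving ray; the minimum is -1277/48 at (-269/96, 135/32).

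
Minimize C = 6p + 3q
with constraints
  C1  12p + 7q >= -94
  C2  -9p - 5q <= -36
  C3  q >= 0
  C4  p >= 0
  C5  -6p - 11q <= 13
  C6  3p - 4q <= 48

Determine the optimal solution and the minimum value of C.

Vertices and C = 6p + 3q:
  (4, 0) → C = 24
  (0, 36/5) → C = 108/5
  (16, 0) → C = 96
The feasible region is unbounded (it extends along (0, 1), (4, 3)), but C strictly increases along every unbounded feasible direction, so there is no improving ray and the minimum is attained at a vertex.

At the optimal vertex, -9p - 5q = -36 and p = 0.
Solving simultaneously gives p = 0, q = 36/5.

p = 0, q = 36/5, minimum C = 108/5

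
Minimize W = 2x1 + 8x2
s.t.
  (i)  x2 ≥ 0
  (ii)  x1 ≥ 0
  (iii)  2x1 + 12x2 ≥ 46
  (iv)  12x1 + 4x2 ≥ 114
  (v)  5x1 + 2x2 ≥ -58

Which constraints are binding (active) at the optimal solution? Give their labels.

(iii) and (iv)

Extreme points and W = 2x1 + 8x2:
  (23, 0) → W = 46
  (0, 57/2) → W = 228
  (148/17, 81/34) → W = 620/17
The feasible region is unbounded (it extends along (0, 1), (1, 0)), but W strictly increases along every unbounded feasible direction, so there is no improving ray and the minimum is attained at a vertex.

The minimum is at (148/17, 81/34). Substituting into each constraint, equality holds for (iii) and (iv); the remaining constraints have slack.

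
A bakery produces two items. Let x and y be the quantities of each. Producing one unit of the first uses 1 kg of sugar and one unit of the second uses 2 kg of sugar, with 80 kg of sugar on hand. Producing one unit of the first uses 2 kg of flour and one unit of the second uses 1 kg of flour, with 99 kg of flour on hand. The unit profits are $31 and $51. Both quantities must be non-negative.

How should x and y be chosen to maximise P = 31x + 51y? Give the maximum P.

At the optimal vertex, x + 2y = 80 and 2x + y = 99.
Solving simultaneously gives x = 118/3, y = 61/3.

x = 118/3, y = 61/3, maximum P = 6769/3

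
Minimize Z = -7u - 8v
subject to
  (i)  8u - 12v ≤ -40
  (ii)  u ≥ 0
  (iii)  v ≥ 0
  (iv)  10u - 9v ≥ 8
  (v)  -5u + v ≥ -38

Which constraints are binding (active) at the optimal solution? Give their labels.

Feasible corners and Z = -7u - 8v:
  (19/2, 29/3) → Z = -863/6
  (124/13, 126/13) → Z = -1876/13
  (334/35, 68/7) → Z = -5058/35

The minimum is at (334/35, 68/7). Substituting into each constraint, equality holds for (iv) and (v); the remaining constraints have slack.

(iv) and (v)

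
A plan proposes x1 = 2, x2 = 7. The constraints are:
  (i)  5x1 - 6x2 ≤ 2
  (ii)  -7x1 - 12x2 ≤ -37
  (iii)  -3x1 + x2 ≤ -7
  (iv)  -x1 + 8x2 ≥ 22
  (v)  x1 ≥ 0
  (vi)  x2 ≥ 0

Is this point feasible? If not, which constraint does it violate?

Constraint (iii): -3x1 + x2 = 1, which is not ≤ -7. All other constraints are satisfied.

not feasible — violates (iii)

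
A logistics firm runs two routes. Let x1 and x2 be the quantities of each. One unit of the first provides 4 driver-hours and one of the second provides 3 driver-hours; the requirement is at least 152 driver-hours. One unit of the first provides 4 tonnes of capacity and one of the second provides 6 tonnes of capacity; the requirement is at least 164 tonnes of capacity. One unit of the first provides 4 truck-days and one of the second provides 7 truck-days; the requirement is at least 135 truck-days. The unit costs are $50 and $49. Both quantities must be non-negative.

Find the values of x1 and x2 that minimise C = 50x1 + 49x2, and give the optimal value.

x1 = 35, x2 = 4, minimum C = 1946

Feasible corners and C = 50x1 + 49x2:
  (0, 152/3) → C = 7448/3
  (41, 0) → C = 2050
  (35, 4) → C = 1946
The feasible region is unbounded (it extends along (0, 1), (1, 0)), but C strictly increases along every unbounded feasible direction, so there is no improving ray and the minimum is attained at a vertex.

The binding constraints are 4x1 + 3x2 = 152 and 4x1 + 6x2 = 164.
Solving simultaneously gives x1 = 35, x2 = 4.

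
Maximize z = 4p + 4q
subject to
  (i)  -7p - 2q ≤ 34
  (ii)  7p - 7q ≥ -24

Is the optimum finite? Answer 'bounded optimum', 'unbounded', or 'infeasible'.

unbounded

From the feasible point (-286/63, -10/9), moving in the direction (7, 7) keeps every constraint satisfied while z increases without bound.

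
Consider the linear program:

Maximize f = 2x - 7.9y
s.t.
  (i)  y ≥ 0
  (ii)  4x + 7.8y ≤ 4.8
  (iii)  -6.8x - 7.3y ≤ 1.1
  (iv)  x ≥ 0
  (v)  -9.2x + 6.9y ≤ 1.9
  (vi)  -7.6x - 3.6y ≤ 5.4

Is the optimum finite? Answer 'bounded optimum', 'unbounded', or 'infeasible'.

bounded optimum

Feasible corners and f = 2x - 7.9y:
  (1.2, 0) → f = 2.4
  (0, 0) → f = 0
  (305/1656, 647/1242) → f = -23269/6210
  (0, 19/69) → f = -1501/690
The feasible region has finitely many vertices and no improving ray; the maximum is 2.4 at (1.2, 0).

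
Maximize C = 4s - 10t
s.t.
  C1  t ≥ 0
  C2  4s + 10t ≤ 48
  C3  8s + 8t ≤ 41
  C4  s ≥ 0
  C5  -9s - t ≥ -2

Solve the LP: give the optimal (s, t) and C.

Extreme points and C = 4s - 10t:
  (0, 0) → C = 0
  (2/9, 0) → C = 8/9
  (0, 2) → C = -20

s = 2/9, t = 0, maximum C = 8/9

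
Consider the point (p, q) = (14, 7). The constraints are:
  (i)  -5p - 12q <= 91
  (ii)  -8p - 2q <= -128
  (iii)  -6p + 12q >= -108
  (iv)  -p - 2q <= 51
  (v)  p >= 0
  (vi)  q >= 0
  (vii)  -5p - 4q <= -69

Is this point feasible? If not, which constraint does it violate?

not feasible — violates (ii)

Constraint (ii): -8p - 2q = -126, which is not ≤ -128. All other constraints are satisfied.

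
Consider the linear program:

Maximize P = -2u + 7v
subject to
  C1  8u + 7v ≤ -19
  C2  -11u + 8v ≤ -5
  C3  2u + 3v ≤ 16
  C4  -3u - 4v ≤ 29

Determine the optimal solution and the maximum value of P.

u = -39/47, v = -83/47, maximum P = -503/47

Corner points and P = -2u + 7v:
  (-39/47, -83/47) → P = -503/47
  (127/11, -175/11) → P = -1479/11
  (-53/17, -167/34) → P = -957/34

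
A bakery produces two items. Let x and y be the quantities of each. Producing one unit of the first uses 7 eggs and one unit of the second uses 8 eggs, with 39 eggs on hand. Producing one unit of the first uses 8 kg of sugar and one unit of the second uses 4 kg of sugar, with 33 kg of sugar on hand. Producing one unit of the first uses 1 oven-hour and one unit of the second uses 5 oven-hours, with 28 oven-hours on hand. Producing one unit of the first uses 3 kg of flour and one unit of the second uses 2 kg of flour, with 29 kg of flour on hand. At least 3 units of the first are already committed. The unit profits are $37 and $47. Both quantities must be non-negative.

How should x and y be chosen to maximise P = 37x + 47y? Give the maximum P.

x = 3, y = 9/4, maximum P = 867/4

Corner points and P = 37x + 47y:
  (33/8, 0) → P = 1221/8
  (3, 0) → P = 111
  (3, 9/4) → P = 867/4

The optimum lies where 7x + 8y = 39 and 8x + 4y = 33.
Solving simultaneously gives x = 3, y = 9/4.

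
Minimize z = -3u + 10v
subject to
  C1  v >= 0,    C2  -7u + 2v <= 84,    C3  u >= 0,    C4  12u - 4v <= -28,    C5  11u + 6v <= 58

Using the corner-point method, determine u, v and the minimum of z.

u = 0, v = 7, minimum z = 70

Corner points and z = -3u + 10v:
  (0, 7) → z = 70
  (0, 29/3) → z = 290/3
  (16/29, 251/29) → z = 2462/29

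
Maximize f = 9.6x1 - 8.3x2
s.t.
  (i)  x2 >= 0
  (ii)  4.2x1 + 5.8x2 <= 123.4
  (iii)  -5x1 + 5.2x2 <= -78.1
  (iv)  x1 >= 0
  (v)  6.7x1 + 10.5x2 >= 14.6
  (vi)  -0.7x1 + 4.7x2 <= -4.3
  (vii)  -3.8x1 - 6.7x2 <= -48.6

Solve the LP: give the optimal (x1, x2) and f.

x1 = 617/21, x2 = 0, maximum f = 9872/35

Extreme points and f = 9.6x1 - 8.3x2:
  (617/21, 0) → f = 9872/35
  (781/50, 0) → f = 18744/125
  (15123/595, 244/85) → f = 655022/2975
  (34471/1986, 3317/1986) → f = 606781/3972

The optimum lies where x2 = 0 and 4.2x1 + 5.8x2 = 123.4.
Solving simultaneously gives x1 = 617/21, x2 = 0.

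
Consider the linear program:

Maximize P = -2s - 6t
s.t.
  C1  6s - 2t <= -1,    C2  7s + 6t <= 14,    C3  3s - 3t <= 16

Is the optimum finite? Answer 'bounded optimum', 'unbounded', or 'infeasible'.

From the feasible point (11/25, 91/50), moving in the direction (-3, -3) keeps every constraint satisfied while P increases without bound.

unbounded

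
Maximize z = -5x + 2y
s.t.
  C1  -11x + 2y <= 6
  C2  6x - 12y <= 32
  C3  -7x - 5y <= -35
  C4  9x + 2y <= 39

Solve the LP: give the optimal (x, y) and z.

x = 33/20, y = 483/40, maximum z = 159/10

Vertices and z = -5x + 2y:
  (40/69, 427/69) → z = 218/23
  (33/20, 483/40) → z = 159/10
  (125/31, 42/31) → z = -541/31

The optimum lies where -11x + 2y = 6 and 9x + 2y = 39.
Solving simultaneously gives x = 33/20, y = 483/40.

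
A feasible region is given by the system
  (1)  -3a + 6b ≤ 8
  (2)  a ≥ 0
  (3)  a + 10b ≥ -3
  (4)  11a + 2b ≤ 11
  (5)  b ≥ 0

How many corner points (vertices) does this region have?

Pairwise boundary intersections that survive every other constraint:
  (0, 4/3)
  (25/36, 121/72)
  (0, 0)
  (1, 0)

4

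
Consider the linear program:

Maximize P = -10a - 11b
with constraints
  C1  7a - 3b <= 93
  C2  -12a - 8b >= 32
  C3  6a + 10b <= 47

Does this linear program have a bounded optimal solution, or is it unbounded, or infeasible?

From the feasible point (162/23, -335/23), moving in the direction (-10, 6) keeps every constraint satisfied while P increases without bound.

unbounded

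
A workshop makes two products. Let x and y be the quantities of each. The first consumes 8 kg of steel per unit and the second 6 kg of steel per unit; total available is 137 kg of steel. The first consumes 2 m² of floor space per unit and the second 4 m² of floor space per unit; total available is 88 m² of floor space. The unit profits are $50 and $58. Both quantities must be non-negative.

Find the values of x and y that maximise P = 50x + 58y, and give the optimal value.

Corner points and P = 50x + 58y:
  (0, 0) → P = 0
  (0, 22) → P = 1276
  (137/8, 0) → P = 3425/4
  (1, 43/2) → P = 1297

x = 1, y = 43/2, maximum P = 1297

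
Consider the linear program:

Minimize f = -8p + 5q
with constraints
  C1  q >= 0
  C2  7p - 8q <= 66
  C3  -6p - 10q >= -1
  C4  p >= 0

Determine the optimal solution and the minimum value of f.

Extreme points and f = -8p + 5q:
  (1/6, 0) → f = -4/3
  (0, 0) → f = 0
  (0, 1/10) → f = 1/2

The binding constraints are q = 0 and -6p - 10q = -1.
Solving simultaneously gives p = 1/6, q = 0.

p = 1/6, q = 0, minimum f = -4/3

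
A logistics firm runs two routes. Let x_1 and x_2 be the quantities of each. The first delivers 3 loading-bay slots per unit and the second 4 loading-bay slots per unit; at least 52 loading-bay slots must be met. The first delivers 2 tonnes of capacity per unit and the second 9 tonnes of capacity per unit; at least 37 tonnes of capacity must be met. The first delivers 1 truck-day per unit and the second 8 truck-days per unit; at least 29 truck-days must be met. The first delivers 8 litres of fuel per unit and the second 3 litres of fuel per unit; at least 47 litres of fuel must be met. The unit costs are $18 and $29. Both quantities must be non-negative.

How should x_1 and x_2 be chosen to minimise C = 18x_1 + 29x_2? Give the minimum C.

Corner points and C = 18x_1 + 29x_2:
  (0, 47/3) → C = 1363/3
  (29, 0) → C = 522
  (15, 7/4) → C = 1283/4
  (32/23, 275/23) → C = 8551/23
The feasible region is unbounded (it extends along (0, 1), (1, 0)), but C strictly increases along every unbounded feasible direction, so there is no improving ray and the minimum is attained at a vertex.

The binding constraints are 3x_1 + 4x_2 = 52 and x_1 + 8x_2 = 29.
Solving simultaneously gives x_1 = 15, x_2 = 7/4.

x_1 = 15, x_2 = 7/4, minimum C = 1283/4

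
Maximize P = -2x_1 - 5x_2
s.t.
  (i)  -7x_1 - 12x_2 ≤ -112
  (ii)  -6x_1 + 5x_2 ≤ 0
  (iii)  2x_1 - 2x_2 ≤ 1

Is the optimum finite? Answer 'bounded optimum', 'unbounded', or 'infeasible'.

bounded optimum

Feasible corners and P = -2x_1 - 5x_2:
  (560/107, 672/107) → P = -4480/107
  (118/19, 217/38) → P = -1557/38
The feasible region has finitely many vertices and no improving ray; the maximum is -1557/38 at (118/19, 217/38).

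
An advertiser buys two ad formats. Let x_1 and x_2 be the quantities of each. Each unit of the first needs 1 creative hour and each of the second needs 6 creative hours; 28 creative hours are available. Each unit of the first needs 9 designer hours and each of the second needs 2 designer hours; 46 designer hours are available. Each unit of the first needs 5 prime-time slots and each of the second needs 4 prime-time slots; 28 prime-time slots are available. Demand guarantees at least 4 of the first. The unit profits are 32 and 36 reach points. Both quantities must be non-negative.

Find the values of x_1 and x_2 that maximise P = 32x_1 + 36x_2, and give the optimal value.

Corner points and P = 32x_1 + 36x_2:
  (46/9, 0) → P = 1472/9
  (4, 0) → P = 128
  (64/13, 11/13) → P = 188
  (4, 2) → P = 200

x_1 = 4, x_2 = 2, maximum P = 200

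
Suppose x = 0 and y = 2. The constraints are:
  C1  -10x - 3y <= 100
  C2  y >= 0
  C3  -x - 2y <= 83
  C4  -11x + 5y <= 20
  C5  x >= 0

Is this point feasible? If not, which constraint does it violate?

C1: -6 ≤ 100 ✓
C2: 2 ≥ 0 ✓
C3: -4 ≤ 83 ✓
C4: 10 ≤ 20 ✓
C5: 0 ≥ 0 ✓

feasible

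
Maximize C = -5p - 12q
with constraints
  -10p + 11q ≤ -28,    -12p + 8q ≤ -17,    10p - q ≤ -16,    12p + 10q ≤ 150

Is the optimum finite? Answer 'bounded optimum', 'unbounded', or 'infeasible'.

unbounded

From the feasible point (-145/68, -181/34), moving in the direction (-1, -10) keeps every constraint satisfied while C increases without bound.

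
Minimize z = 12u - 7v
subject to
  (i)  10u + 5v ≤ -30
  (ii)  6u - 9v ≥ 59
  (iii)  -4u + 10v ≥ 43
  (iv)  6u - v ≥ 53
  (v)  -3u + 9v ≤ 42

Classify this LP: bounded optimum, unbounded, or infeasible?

infeasible

The boundaries 10u + 5v = -30 and 6u - v = 53 meet at (47/8, -71/4), but that point violates -4u + 10v ≥ 43. Every candidate vertex is excluded by some other constraint, so the feasible region is empty.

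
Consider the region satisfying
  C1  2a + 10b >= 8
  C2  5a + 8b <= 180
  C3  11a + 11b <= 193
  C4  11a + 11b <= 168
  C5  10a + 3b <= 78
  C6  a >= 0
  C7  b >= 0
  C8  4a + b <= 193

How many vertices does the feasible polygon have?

Pairwise boundary intersections that survive every other constraint:
  (0, 4/5)
  (4, 0)
  (354/77, 822/77)
  (0, 168/11)
  (39/5, 0)

5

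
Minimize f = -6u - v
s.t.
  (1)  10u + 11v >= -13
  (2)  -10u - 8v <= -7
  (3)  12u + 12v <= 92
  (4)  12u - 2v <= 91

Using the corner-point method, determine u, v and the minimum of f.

Vertices and f = -6u - v:
  (181/30, -20/3) → f = -443/15
  (975/152, -533/76) → f = -598/19
  (-163/6, 209/6) → f = 769/6
  (319/42, 1/14) → f = -639/14

u = 319/42, v = 1/14, minimum f = -639/14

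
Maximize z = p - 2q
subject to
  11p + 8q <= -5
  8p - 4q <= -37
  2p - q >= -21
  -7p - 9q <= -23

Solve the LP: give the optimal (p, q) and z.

p = -229/43, q = 288/43, maximum z = -805/43

Corner points and z = p - 2q:
  (-173/27, 221/27) → z = -205/9
  (-229/43, 288/43) → z = -805/43
  (-166/25, 193/25) → z = -552/25

At the optimal vertex, 11p + 8q = -5 and -7p - 9q = -23.
Solving simultaneously gives p = -229/43, q = 288/43.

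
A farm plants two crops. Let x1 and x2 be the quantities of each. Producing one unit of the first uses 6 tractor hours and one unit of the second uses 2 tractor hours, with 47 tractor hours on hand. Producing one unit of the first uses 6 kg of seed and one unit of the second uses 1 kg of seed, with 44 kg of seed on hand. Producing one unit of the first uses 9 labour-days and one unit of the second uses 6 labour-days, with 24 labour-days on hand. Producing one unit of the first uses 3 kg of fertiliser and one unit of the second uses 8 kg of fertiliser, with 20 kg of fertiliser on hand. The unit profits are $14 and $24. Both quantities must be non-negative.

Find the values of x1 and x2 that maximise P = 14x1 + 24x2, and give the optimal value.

At the optimal vertex, 9x1 + 6x2 = 24 and 3x1 + 8x2 = 20.
Solving simultaneously gives x1 = 4/3, x2 = 2.

x1 = 4/3, x2 = 2, maximum P = 200/3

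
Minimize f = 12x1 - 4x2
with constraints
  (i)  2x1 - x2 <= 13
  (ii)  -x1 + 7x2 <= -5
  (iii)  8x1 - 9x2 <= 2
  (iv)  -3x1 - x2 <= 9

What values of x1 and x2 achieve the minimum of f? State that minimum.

x1 = -29/11, x2 = -12/11, minimum f = -300/11

Extreme points and f = 12x1 - 4x2:
  (-31/47, -38/47) → f = -220/47
  (-29/11, -12/11) → f = -300/11
  (-79/35, -78/35) → f = -636/35

At the optimal vertex, -x1 + 7x2 = -5 and -3x1 - x2 = 9.
Solving simultaneously gives x1 = -29/11, x2 = -12/11.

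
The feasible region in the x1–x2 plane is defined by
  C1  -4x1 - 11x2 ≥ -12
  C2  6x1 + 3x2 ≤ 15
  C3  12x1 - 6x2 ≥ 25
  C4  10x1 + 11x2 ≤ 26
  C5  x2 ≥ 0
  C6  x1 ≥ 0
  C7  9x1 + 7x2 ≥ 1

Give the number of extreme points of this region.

5

Of the 21 pairwise boundary intersections, those satisfying every inequality are:
  (347/156, 11/39)
  (7/3, 8/33)
  (29/12, 1/6)
  (5/2, 0)
  (25/12, 0)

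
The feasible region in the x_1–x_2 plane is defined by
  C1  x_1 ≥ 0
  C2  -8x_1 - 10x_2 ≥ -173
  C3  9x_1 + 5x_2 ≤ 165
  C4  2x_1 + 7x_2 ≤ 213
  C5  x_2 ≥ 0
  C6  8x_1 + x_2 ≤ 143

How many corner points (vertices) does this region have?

5

Pairwise boundary intersections that survive every other constraint:
  (0, 173/10)
  (0, 0)
  (157/10, 237/50)
  (550/31, 33/31)
  (143/8, 0)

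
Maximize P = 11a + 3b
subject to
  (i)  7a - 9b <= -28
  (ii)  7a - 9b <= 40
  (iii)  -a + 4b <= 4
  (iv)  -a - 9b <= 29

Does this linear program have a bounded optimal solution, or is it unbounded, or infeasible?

bounded optimum

Vertices and P = 11a + 3b:
  (-4, 0) → P = -44
  (-57/8, -175/72) → P = -257/3
  (-152/13, -25/13) → P = -1747/13
The feasible region has finitely many vertices and no improving ray; the maximum is -44 at (-4, 0).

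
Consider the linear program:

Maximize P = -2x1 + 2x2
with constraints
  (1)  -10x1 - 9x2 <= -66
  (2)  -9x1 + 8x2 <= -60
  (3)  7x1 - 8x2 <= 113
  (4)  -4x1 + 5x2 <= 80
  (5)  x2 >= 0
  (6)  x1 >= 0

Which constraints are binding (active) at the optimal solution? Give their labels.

Extreme points and P = -2x1 + 2x2:
  (940/13, 960/13) → P = 40/13
  (20/3, 0) → P = -40/3
  (1205/3, 1012/3) → P = -386/3
  (113/7, 0) → P = -226/7

The maximum is at (940/13, 960/13). Substituting into each constraint, equality holds for (2) and (4); the remaining constraints have slack.

(2) and (4)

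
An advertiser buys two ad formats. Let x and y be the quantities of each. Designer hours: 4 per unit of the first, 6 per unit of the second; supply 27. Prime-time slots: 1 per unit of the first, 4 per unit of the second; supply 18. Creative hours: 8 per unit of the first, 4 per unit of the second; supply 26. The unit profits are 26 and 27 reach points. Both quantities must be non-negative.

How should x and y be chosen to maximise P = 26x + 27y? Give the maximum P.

x = 3/2, y = 7/2, maximum P = 267/2

Vertices and P = 26x + 27y:
  (0, 0) → P = 0
  (0, 9/2) → P = 243/2
  (13/4, 0) → P = 169/2
  (3/2, 7/2) → P = 267/2

The optimum lies where 4x + 6y = 27 and 8x + 4y = 26.
Solving simultaneously gives x = 3/2, y = 7/2.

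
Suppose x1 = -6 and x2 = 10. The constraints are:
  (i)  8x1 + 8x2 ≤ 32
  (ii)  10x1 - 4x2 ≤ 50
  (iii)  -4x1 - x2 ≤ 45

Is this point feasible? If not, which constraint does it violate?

(i): 32 ≤ 32 ✓
(ii): -100 ≤ 50 ✓
(iii): 14 ≤ 45 ✓

feasible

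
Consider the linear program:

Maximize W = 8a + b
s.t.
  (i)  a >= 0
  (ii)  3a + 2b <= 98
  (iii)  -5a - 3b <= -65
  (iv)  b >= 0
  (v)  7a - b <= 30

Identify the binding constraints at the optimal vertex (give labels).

Feasible corners and W = 8a + b:
  (0, 49) → W = 49
  (0, 65/3) → W = 65/3
  (158/17, 596/17) → W = 1860/17
  (155/26, 305/26) → W = 1545/26

The maximum is at (158/17, 596/17). Substituting into each constraint, equality holds for (ii) and (v); the remaining constraints have slack.

(ii) and (v)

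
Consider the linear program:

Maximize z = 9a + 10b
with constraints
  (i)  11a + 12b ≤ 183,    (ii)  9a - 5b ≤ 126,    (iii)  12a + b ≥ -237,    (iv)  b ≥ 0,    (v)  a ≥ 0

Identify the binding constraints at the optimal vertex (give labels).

Corner points and z = 9a + 10b:
  (2427/163, 261/163) → z = 24453/163
  (0, 61/4) → z = 305/2
  (14, 0) → z = 126
  (0, 0) → z = 0

The maximum is at (0, 61/4). Substituting into each constraint, equality holds for (i) and (v); the remaining constraints have slack.

(i) and (v)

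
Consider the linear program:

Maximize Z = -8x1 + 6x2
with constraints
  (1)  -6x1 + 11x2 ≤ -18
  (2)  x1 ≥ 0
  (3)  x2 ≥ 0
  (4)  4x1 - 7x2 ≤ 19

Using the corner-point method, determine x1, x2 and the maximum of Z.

Corner points and Z = -8x1 + 6x2:
  (3, 0) → Z = -24
  (83/2, 21) → Z = -206
  (19/4, 0) → Z = -38

x1 = 3, x2 = 0, maximum Z = -24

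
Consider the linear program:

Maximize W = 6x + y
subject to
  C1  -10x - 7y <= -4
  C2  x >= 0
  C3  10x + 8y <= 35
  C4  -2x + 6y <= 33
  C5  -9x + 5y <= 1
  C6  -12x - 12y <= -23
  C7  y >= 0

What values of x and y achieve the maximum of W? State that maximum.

x = 7/2, y = 0, maximum W = 21

Feasible corners and W = 6x + y:
  (167/122, 325/122) → W = 1327/122
  (7/2, 0) → W = 21
  (103/168, 73/56) → W = 279/56
  (23/12, 0) → W = 23/2

The binding constraints are 10x + 8y = 35 and y = 0.
Solving simultaneously gives x = 7/2, y = 0.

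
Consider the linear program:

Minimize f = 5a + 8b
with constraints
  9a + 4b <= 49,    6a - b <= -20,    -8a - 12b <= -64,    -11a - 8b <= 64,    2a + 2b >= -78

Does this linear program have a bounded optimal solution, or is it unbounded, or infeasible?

bounded optimum

Corner points and f = 5a + 8b:
  (-31/33, 158/11) → f = 3637/33
  (-11/5, 34/5) → f = 217/5
  (-320/17, 304/17) → f = 832/17
The feasible region has finitely many vertices and no improving ray; the minimum is 217/5 at (-11/5, 34/5).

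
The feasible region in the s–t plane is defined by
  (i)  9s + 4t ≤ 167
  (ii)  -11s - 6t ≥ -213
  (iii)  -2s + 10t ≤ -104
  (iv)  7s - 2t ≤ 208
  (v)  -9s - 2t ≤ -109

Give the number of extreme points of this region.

The feasible vertices (each the meet of two boundaries and inside every other half-plane) are:
  (149/7, -43/7)
  (583/23, -703/46)
  (649/47, -359/47)
  (317/16, -1109/32)

4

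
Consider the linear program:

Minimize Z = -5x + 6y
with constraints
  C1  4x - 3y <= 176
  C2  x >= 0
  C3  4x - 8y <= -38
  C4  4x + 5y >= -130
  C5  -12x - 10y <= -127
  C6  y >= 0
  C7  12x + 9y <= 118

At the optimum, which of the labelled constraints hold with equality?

C5 and C7

Vertices and Z = -5x + 6y:
  (0, 127/10) → Z = 381/5
  (0, 118/9) → Z = 236/3
  (37/12, 9) → Z = 463/12

The minimum is at (37/12, 9). Substituting into each constraint, equality holds for C5 and C7; the remaining constraints have slack.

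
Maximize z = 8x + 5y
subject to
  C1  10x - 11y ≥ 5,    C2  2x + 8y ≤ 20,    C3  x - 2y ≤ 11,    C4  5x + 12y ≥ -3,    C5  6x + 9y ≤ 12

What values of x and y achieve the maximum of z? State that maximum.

x = 41/7, y = -18/7, maximum z = 34

Vertices and z = 8x + 5y:
  (27/175, -11/35) → z = -59/175
  (59/52, 15/26) → z = 311/26
  (63/11, -29/11) → z = 359/11
  (41/7, -18/7) → z = 34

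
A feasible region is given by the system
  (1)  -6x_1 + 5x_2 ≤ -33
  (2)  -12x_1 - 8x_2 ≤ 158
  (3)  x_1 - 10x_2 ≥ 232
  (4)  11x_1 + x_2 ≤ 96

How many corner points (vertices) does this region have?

3

Of the 6 pairwise boundary intersections, those satisfying every inequality are:
  (69/32, -1471/64)
  (463/38, -1445/38)
  (1192/111, -2456/111)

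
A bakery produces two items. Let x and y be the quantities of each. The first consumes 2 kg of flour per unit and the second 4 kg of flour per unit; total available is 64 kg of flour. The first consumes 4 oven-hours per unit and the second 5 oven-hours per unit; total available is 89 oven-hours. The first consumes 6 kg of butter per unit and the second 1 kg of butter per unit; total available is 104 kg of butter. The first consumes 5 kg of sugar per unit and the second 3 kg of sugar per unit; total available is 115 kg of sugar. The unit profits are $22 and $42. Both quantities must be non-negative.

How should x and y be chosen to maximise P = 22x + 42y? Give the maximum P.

x = 6, y = 13, maximum P = 678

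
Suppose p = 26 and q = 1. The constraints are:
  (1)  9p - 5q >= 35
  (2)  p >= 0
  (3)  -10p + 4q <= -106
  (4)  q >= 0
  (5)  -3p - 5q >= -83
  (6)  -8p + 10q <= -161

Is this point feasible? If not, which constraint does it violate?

(1): 229 ≥ 35 ✓
(2): 26 ≥ 0 ✓
(3): -256 ≤ -106 ✓
(4): 1 ≥ 0 ✓
(5): -83 ≥ -83 ✓
(6): -198 ≤ -161 ✓

feasible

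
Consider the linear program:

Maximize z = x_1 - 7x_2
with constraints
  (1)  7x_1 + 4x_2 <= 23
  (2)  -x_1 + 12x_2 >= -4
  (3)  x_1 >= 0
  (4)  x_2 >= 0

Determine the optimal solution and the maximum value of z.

Corner points and z = x_1 - 7x_2:
  (0, 23/4) → z = -161/4
  (23/7, 0) → z = 23/7
  (0, 0) → z = 0

The optimum lies where 7x_1 + 4x_2 = 23 and x_2 = 0.
Solving simultaneously gives x_1 = 23/7, x_2 = 0.

x_1 = 23/7, x_2 = 0, maximum z = 23/7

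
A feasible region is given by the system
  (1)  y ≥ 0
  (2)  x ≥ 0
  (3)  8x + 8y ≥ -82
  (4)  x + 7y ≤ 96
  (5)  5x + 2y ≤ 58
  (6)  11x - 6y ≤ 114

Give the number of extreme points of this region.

5

Of the 15 pairwise boundary intersections, those satisfying every inequality are:
  (0, 0)
  (114/11, 0)
  (0, 96/7)
  (214/33, 422/33)
  (144/13, 17/13)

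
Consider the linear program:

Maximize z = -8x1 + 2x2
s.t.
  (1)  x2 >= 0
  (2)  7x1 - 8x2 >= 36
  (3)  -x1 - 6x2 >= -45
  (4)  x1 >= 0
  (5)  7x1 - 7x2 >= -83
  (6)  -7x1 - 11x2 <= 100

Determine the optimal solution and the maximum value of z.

x1 = 36/7, x2 = 0, maximum z = -288/7

Vertices and z = -8x1 + 2x2:
  (36/7, 0) → z = -288/7
  (45, 0) → z = -360
  (288/25, 279/50) → z = -81

At the optimal vertex, x2 = 0 and 7x1 - 8x2 = 36.
Solving simultaneously gives x1 = 36/7, x2 = 0.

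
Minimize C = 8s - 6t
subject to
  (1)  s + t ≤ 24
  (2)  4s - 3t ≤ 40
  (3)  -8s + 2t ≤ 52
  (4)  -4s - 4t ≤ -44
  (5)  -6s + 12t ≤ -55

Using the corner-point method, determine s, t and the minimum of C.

Vertices and C = 8s - 6t:
  (73/7, 4/7) → C = 80
  (21/2, 2/3) → C = 80
  (187/18, 11/18) → C = 715/9

s = 187/18, t = 11/18, minimum C = 715/9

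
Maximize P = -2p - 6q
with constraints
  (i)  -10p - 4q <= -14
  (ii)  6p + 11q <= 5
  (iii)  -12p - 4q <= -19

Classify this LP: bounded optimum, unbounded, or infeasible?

unbounded

From the feasible point (5/2, -11/4), moving in the direction (4, -10) keeps every constraint satisfied while P increases without bound.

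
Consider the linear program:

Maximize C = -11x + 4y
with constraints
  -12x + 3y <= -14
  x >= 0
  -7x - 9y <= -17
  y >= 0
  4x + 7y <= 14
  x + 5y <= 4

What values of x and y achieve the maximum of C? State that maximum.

The binding constraints are -7x - 9y = -17 and x + 5y = 4.
Solving simultaneously gives x = 49/26, y = 11/26.

x = 49/26, y = 11/26, maximum C = -495/26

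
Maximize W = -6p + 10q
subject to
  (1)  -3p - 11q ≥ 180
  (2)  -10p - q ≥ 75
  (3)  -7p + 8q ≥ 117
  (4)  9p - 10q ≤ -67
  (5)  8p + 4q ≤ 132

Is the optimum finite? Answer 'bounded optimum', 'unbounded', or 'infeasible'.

From the feasible point (-27, -9), moving in the direction (-11, 3) keeps every constraint satisfied while W increases without bound.

unbounded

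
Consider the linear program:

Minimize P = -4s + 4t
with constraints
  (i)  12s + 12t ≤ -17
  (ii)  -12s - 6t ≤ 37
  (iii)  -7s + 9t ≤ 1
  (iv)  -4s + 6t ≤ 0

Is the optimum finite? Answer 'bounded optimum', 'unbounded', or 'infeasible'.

unbounded

From the feasible point (-17/20, -17/30), moving in the direction (12, -12) keeps every constraint satisfied while P decreases without bound.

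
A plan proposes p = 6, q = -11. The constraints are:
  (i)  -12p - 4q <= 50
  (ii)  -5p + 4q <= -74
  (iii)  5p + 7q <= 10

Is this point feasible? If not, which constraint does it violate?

(i): -28 ≤ 50 ✓
(ii): -74 ≤ -74 ✓
(iii): -47 ≤ 10 ✓

feasible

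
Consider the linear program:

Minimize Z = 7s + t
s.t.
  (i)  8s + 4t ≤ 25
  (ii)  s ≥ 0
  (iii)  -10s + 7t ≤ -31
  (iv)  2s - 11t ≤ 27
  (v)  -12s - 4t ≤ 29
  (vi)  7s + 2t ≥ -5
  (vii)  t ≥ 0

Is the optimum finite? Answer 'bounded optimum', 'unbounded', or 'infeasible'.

bounded optimum

Corner points and Z = 7s + t:
  (299/96, 1/48) → Z = 2095/96
  (25/8, 0) → Z = 175/8
  (31/10, 0) → Z = 217/10
The feasible region has finitely many vertices and no improving ray; the minimum is 217/10 at (31/10, 0).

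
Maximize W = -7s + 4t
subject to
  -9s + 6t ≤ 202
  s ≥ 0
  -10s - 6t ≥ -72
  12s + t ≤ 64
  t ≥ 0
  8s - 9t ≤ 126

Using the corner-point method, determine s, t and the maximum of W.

Extreme points and W = -7s + 4t:
  (0, 12) → W = 48
  (0, 0) → W = 0
  (156/31, 112/31) → W = -644/31
  (16/3, 0) → W = -112/3

The binding constraints are s = 0 and -10s - 6t = -72.
Solving simultaneously gives s = 0, t = 12.

s = 0, t = 12, maximum W = 48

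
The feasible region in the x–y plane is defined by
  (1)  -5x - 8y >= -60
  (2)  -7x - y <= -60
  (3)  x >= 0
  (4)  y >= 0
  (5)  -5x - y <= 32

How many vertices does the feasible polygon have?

Intersecting each pair of boundary lines and keeping only the points that satisfy every inequality leaves:
  (140/17, 40/17)
  (12, 0)
  (60/7, 0)

3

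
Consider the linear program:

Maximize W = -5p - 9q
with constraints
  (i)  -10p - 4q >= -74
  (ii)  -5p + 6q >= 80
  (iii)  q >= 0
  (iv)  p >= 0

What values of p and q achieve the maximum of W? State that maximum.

Corner points and W = -5p - 9q:
  (31/20, 117/8) → W = -1115/8
  (0, 37/2) → W = -333/2
  (0, 40/3) → W = -120

The binding constraints are -5p + 6q = 80 and p = 0.
Solving simultaneously gives p = 0, q = 40/3.

p = 0, q = 40/3, maximum W = -120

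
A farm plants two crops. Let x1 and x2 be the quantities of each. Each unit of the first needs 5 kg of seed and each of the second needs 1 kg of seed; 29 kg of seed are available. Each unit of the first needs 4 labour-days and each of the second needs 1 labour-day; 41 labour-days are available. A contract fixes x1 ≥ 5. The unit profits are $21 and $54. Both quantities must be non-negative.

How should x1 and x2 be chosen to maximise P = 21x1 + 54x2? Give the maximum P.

x1 = 5, x2 = 4, maximum P = 321

Vertices and P = 21x1 + 54x2:
  (29/5, 0) → P = 609/5
  (5, 0) → P = 105
  (5, 4) → P = 321

The optimum lies where 5x1 + x2 = 29 and x1 = 5.
Solving simultaneously gives x1 = 5, x2 = 4.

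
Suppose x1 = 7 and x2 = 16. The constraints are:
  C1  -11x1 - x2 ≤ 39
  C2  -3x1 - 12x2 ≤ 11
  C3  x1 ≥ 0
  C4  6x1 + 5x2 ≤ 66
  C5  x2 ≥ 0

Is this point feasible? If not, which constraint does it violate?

not feasible — violates C4

Constraint C4: 6x1 + 5x2 = 122, which is not ≤ 66. All other constraints are satisfied.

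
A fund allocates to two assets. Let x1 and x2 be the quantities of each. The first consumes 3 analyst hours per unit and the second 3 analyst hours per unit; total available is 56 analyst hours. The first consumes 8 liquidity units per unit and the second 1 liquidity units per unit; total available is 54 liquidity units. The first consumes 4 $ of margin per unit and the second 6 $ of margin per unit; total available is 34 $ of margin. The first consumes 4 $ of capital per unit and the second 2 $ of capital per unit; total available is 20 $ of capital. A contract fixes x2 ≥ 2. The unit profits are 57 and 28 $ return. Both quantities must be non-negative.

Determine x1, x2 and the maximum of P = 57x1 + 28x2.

Vertices and P = 57x1 + 28x2:
  (0, 17/3) → P = 476/3
  (0, 2) → P = 56
  (13/4, 7/2) → P = 1133/4
  (4, 2) → P = 284

The optimum lies where 4x1 + 2x2 = 20 and x2 = 2.
Solving simultaneously gives x1 = 4, x2 = 2.

x1 = 4, x2 = 2, maximum P = 284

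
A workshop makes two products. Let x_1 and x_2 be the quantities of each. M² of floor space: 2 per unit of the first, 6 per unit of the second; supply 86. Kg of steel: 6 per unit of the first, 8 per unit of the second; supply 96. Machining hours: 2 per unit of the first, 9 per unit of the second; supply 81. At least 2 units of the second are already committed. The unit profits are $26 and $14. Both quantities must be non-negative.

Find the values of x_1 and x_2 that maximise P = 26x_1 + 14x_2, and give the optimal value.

Corner points and P = 26x_1 + 14x_2:
  (0, 9) → P = 126
  (0, 2) → P = 28
  (108/19, 147/19) → P = 4866/19
  (40/3, 2) → P = 1124/3

x_1 = 40/3, x_2 = 2, maximum P = 1124/3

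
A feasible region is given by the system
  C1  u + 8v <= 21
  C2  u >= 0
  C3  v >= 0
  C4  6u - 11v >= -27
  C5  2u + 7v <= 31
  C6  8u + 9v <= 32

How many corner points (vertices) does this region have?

Of the 15 pairwise boundary intersections, those satisfying every inequality are:
  (15/59, 153/59)
  (67/55, 136/55)
  (0, 0)
  (0, 27/11)
  (4, 0)

5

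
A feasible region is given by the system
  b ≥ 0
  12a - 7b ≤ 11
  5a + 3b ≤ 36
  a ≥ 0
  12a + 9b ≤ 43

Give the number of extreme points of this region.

Of the 10 pairwise boundary intersections, those satisfying every inequality are:
  (11/12, 0)
  (0, 0)
  (25/12, 2)
  (0, 43/9)

4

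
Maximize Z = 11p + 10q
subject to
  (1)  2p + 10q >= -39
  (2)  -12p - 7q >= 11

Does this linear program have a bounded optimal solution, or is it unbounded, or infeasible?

From the feasible point (163/106, -223/53), moving in the direction (-7, 12) keeps every constraint satisfied while Z increases without bound.

unbounded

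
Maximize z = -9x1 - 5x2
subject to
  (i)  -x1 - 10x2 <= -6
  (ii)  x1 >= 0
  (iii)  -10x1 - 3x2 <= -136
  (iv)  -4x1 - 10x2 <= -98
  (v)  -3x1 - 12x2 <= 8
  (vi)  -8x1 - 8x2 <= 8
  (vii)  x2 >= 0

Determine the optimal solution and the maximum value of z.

x1 = 533/44, x2 = 109/22, maximum z = -5887/44

Feasible corners and z = -9x1 - 5x2:
  (0, 136/3) → z = -680/3
  (533/44, 109/22) → z = -5887/44
  (49/2, 0) → z = -441/2
The feasible region is unbounded (it extends along (0, 1), (1, 0)), but z strictly decreases along every unbounded feasible direction, so there is no improving ray and the maximum is attained at a vertex.

At the optimal vertex, -10x1 - 3x2 = -136 and -4x1 - 10x2 = -98.
Solving simultaneously gives x1 = 533/44, x2 = 109/22.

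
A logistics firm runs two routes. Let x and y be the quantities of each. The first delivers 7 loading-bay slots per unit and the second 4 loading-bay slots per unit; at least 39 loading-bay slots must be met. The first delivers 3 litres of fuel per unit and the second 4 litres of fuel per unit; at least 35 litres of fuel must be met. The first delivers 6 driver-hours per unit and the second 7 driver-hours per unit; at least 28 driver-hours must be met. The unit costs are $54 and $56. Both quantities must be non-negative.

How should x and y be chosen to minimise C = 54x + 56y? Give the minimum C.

x = 1, y = 8, minimum C = 502

Feasible corners and C = 54x + 56y:
  (0, 39/4) → C = 546
  (35/3, 0) → C = 630
  (1, 8) → C = 502
The feasible region is unbounded (it extends along (0, 1), (1, 0)), but C strictly increases along every unbounded feasible direction, so there is no improving ray and the minimum is attained at a vertex.

The binding constraints are 7x + 4y = 39 and 3x + 4y = 35.
Solving simultaneously gives x = 1, y = 8.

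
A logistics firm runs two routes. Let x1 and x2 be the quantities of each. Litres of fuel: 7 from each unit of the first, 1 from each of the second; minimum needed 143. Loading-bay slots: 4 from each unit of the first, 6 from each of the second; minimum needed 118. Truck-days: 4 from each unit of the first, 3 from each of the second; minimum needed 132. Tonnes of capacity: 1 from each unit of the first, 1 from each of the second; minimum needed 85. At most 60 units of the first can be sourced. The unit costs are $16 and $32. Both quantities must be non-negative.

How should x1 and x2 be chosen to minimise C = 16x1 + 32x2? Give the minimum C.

Corner points and C = 16x1 + 32x2:
  (0, 143) → C = 4576
  (29/3, 226/3) → C = 7696/3
  (60, 25) → C = 1760
The feasible region is unbounded (it extends along (0, 1)), but C strictly increases along every unbounded feasible direction, so there is no improving ray and the minimum is attained at a vertex.

The optimum lies where x1 + x2 = 85 and x1 = 60.
Solving simultaneously gives x1 = 60, x2 = 25.

x1 = 60, x2 = 25, minimum C = 1760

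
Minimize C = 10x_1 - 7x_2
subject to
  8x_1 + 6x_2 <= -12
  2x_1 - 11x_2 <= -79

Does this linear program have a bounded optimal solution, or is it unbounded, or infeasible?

From the feasible point (-303/50, 152/25), moving in the direction (-11, -2) keeps every constraint satisfied while C decreases without bound.

unbounded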